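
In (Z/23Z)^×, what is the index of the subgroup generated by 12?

2

By Lagrange's theorem, ord_23(12) divides φ(23) = 23 − 1 = 22 = 2 · 11.
Divisors of 22: 1, 2, 11, 22.
Test each divisor d:
12^1 ≡ 12 (mod 23)
12^2 ≡ 6 (mod 23)
12^11 ≡ 1 (mod 23) ✓
The order of 12 is 11, so the subgroup it generates has 11 elements.
Index = |(Z/23Z)^×| / |⟨12⟩| = 22 / 11 = 2.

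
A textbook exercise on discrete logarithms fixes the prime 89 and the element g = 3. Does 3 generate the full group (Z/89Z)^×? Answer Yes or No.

Yes

φ(89) = 89 − 1 = 88 = 2^3 · 11.
It suffices to check that the order of 3 is not a proper divisor of 88: compute 3^(88/q) for q ∈ {2, 11}.
3^44 ≡ 88 (mod 89)  [q = 2: ≢ 1 ✓]
3^8 ≡ 64 (mod 89)  [q = 11: ≢ 1 ✓]
None equal 1, so ord_89(3) = 88: 3 is a primitive root.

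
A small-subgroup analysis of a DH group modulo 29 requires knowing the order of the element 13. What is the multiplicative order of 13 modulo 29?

14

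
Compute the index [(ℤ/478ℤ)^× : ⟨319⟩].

2

Since 319 ∈ (Z/478Z)^×, its order divides φ(478) = φ(2)·φ(239) = 1·238 = 238 = 2 · 7 · 17.
Divisors of 238: 1, 2, 7, 14, 17, 34, 119, 238.
Test each divisor d:
319^1 ≡ 319 (mod 478)
319^2 ≡ 425 (mod 478)
319^7 ≡ 405 (mod 478)
319^14 ≡ 71 (mod 478)
319^17 ≡ 339 (mod 478)
319^34 ≡ 201 (mod 478)
319^119 ≡ 1 (mod 478) ✓
So ord_478(319) = 119, hence |⟨319⟩| = 119.
Index = |(Z/478Z)^×| / |⟨319⟩| = 238 / 119 = 2.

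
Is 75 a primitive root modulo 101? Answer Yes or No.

Yes

φ(101) = 101 − 1 = 100 = 2^2 · 5^2.
An element g generates (Z/101Z)^× iff g^(100/q) ≢ 1 (mod 101) for each prime q ∈ {2, 5}.
75^50 ≡ 100 (mod 101)  [q = 2: ≢ 1 ✓]
75^20 ≡ 36 (mod 101)  [q = 5: ≢ 1 ✓]
None equal 1, so ord_101(75) = 100: 75 is a primitive root.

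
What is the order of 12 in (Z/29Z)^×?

4

By Lagrange's theorem, ord_29(12) divides φ(29) = 29 − 1 = 28 = 2^2 · 7.
Divisors of 28: 1, 2, 4, 7, 14, 28.
Check 12^d mod 29 for each divisor in increasing order:
12^1 ≡ 12
12^2 ≡ 28
12^4 ≡ 1
The smallest such exponent is 4, so the order of 12 is 4.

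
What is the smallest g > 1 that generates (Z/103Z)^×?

5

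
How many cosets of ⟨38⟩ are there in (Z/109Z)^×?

The order of 38 must divide φ(109) = 109 − 1 = 108 = 2^2 · 3^3.
Divisors of 108: 1, 2, 3, 4, 6, 9, 12, 18, 27, 36, 54, 108.
Evaluate successive powers at the divisors of 108:
38^1 ≡ 38 (mod 109)
38^2 ≡ 27 (mod 109)
38^3 ≡ 45 (mod 109)
38^4 ≡ 75 (mod 109)
38^6 ≡ 63 (mod 109)
38^9 ≡ 1 (mod 109) ✓
Thus |⟨38⟩| = ord(38) = 9.
The index is φ(109) / ord(38) = 108 / 9 = 12.

12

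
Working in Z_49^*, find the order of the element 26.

42

The order of 26 must divide φ(49) = φ(7^2) = 7·(7−1) = 42 = 2 · 3 · 7.
Divisors of 42: 1, 2, 3, 6, 7, 14, 21, 42.
Check 26^d mod 49 for each divisor in increasing order:
26^1 ≡ 26
26^2 ≡ 39
26^3 ≡ 34
26^6 ≡ 29
26^7 ≡ 19
26^14 ≡ 18
26^21 ≡ 48
26^42 ≡ 1
The smallest such exponent is 42, so the order of 26 is 42.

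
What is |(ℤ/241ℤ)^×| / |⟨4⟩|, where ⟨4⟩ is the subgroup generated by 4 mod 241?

ord(4) | φ(241) = 241 − 1 = 240 = 2^4 · 3 · 5.
Divisors of 240: 1, 2, 3, 4, 5, 6, 8, 10, 12, 15, 16, 20, 24, 30, 40, 48, 60, 80, 120, 240.
Check 4^d mod 241 for each divisor in increasing order:
4^1 ≡ 4 (mod 241)
4^2 ≡ 16 (mod 241)
4^3 ≡ 64 (mod 241)
4^4 ≡ 15 (mod 241)
4^5 ≡ 60 (mod 241)
4^6 ≡ 240 (mod 241)
4^8 ≡ 225 (mod 241)
4^10 ≡ 226 (mod 241)
4^12 ≡ 1 (mod 241) ✓
So ord_241(4) = 12, hence |⟨4⟩| = 12.
[(Z/241Z)^× : ⟨4⟩] = 240/12 = 20.

20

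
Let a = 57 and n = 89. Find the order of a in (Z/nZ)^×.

22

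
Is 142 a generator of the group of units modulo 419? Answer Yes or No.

No

φ(419) = 419 − 1 = 418 = 2 · 11 · 19.
It suffices to check that the order of 142 is not a proper divisor of 418: compute 142^(418/q) for q ∈ {2, 11, 19}.
142^209 ≡ 1 (mod 419)  [q = 2: ≡ 1 ✗]
142^38 ≡ 69 (mod 419)  [q = 11: ≢ 1 ✓]
142^22 ≡ 114 (mod 419)  [q = 19: ≢ 1 ✓]
The check at q = 2 fails, so 142 generates a proper subgroup.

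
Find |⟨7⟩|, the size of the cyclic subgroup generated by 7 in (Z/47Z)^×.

Since 7 ∈ (Z/47Z)^×, its order divides φ(47) = 47 − 1 = 46 = 2 · 23.
Divisors of 46: 1, 2, 23, 46.
Compute 7^d (mod 47) for the divisors d until we hit 1:
7^1 ≡ 7 (mod 47)
7^2 ≡ 2 (mod 47)
7^23 ≡ 1 (mod 47) ✓
Hence ord(7) = 23.

23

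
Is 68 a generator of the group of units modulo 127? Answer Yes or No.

φ(127) = 127 − 1 = 126 = 2 · 3^2 · 7.
68 is a primitive root mod 127 iff 68^(φ(127)/q) ≢ 1 for every prime q | φ(127), i.e. q ∈ {2, 3, 7}.
68^63 ≡ 1 (mod 127)  [q = 2: ≡ 1 ✗]
68^42 ≡ 19 (mod 127)  [q = 3: ≢ 1 ✓]
68^18 ≡ 1 (mod 127)  [q = 7: ≡ 1 ✗]
68^63 ≡ 1 shows ord(68) | 63, strictly less than φ(127); not a primitive root.

No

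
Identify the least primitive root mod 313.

φ(313) = 313 − 1 = 312 = 2^3 · 3 · 13.
g is a primitive root iff g^(312/q) ≢ 1 (mod 313) for each prime q ∈ {2, 3, 13}.
g = 2: 2^156 ≡ 1 — hits 1, so not a primitive root.
g = 3: 3^156 ≡ 1 — hits 1, so not a primitive root.
g = 4: 4^156 ≡ 1 — hits 1, so not a primitive root.
g = 5: 5^156 ≡ 312; 5^104 ≡ 1 — hits 1, so not a primitive root.
g = 6: 6^156 ≡ 1 — hits 1, so not a primitive root.
g = 7: 7^156 ≡ 312; 7^104 ≡ 1 — hits 1, so not a primitive root.
g = 8: 8^156 ≡ 1 — hits 1, so not a primitive root.
g = 9: 9^156 ≡ 1 — hits 1, so not a primitive root.
g = 10: 10^156 ≡ 312; 10^104 ≡ 214; 10^24 ≡ 103 — none is 1, so 10 is a primitive root.
Hence the least primitive root of 313 is 10.

10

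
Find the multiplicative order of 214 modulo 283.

141

Since 214 ∈ (Z/283Z)^×, its order divides φ(283) = 283 − 1 = 282 = 2 · 3 · 47.
Divisors of 282: 1, 2, 3, 6, 47, 94, 141, 282.
Compute 214^d (mod 283) for the divisors d until we hit 1:
214^1 ≡ 214 (mod 283)
214^2 ≡ 233 (mod 283)
214^3 ≡ 54 (mod 283)
214^6 ≡ 86 (mod 283)
214^47 ≡ 238 (mod 283)
214^94 ≡ 44 (mod 283)
214^141 ≡ 1 (mod 283) ✓
So ord_283(214) = 141.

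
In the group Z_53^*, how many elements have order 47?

φ(53) = 53 − 1 = 52 = 2^2 · 13.
(Z/53Z)^× is cyclic (|G| = 52); a cyclic group of order m has exactly φ(d) elements of each order d | m, and none otherwise.
Since 47 ∤ 52, the count is 0.

0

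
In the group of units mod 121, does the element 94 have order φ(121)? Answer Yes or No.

No

φ(121) = φ(11^2) = 11·(11−1) = 110 = 2 · 5 · 11.
It suffices to check that the order of 94 is not a proper divisor of 110: compute 94^(110/q) for q ∈ {2, 5, 11}.
94^55 ≡ 120 (mod 121)  [q = 2: ≢ 1 ✓]
94^22 ≡ 3 (mod 121)  [q = 5: ≢ 1 ✓]
94^10 ≡ 1 (mod 121)  [q = 11: ≡ 1 ✗]
The check at q = 11 fails, so 94 generates a proper subgroup.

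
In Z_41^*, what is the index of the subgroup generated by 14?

5

The order of 14 must divide φ(41) = 41 − 1 = 40 = 2^3 · 5.
Divisors of 40: 1, 2, 4, 5, 8, 10, 20, 40.
Evaluate successive powers at the divisors of 40:
14^1 ≡ 14 (mod 41)
14^2 ≡ 32 (mod 41)
14^4 ≡ 40 (mod 41)
14^5 ≡ 27 (mod 41)
14^8 ≡ 1 (mod 41) ✓
Thus |⟨14⟩| = ord(14) = 8.
Index = |(Z/41Z)^×| / |⟨14⟩| = 40 / 8 = 5.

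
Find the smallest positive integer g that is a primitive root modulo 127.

φ(127) = 127 − 1 = 126 = 2 · 3^2 · 7.
Test candidates g = 2, 3, … against the prime factors q ∈ {2, 3, 7} of φ(127): g is a generator iff g^(126/q) ≢ 1 for every such q.
g = 2: 2^63 ≡ 1 — hits 1, so not a primitive root.
g = 3: 3^63 ≡ 126; 3^42 ≡ 107; 3^18 ≡ 4 — none is 1, so 3 is a primitive root.
Hence the least primitive root of 127 is 3.

3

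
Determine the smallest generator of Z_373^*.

φ(373) = 373 − 1 = 372 = 2^2 · 3 · 31.
g is a primitive root iff g^(372/q) ≢ 1 (mod 373) for each prime q ∈ {2, 3, 31}.
g = 2: 2^186 ≡ 372; 2^124 ≡ 284; 2^12 ≡ 366 — none is 1, so 2 is a primitive root.
So 2 is the smallest generator of (Z/373Z)^×.

2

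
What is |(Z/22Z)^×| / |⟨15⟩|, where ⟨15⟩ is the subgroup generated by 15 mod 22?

The order of 15 must divide φ(22) = φ(2)·φ(11) = 1·10 = 10 = 2 · 5.
Divisors of 10: 1, 2, 5, 10.
Test each divisor d:
15^1 ≡ 15 (mod 22)
15^2 ≡ 5 (mod 22)
15^5 ≡ 1 (mod 22) ✓
So ord_22(15) = 5, hence |⟨15⟩| = 5.
The index is φ(22) / ord(15) = 10 / 5 = 2.

2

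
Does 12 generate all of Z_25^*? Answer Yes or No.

φ(25) = φ(5^2) = 5·(5−1) = 20 = 2^2 · 5.
12 is a primitive root mod 25 iff 12^(φ(25)/q) ≢ 1 for every prime q | φ(25), i.e. q ∈ {2, 5}.
12^10 ≡ 24 (mod 25)  [q = 2: ≢ 1 ✓]
12^4 ≡ 11 (mod 25)  [q = 5: ≢ 1 ✓]
Every test exponent gives a nontrivial residue, hence 12 generates the full group.

Yes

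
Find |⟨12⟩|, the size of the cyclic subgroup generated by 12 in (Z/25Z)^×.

20

The order of 12 must divide φ(25) = φ(5^2) = 5·(5−1) = 20 = 2^2 · 5.
Divisors of 20: 1, 2, 4, 5, 10, 20.
Evaluate successive powers at the divisors of 20:
12^1 ≡ 12 (mod 25)
12^2 ≡ 19 (mod 25)
12^4 ≡ 11 (mod 25)
12^5 ≡ 7 (mod 25)
12^10 ≡ 24 (mod 25)
12^20 ≡ 1 (mod 25) ✓
The smallest such exponent is 20, so the order of 12 is 20.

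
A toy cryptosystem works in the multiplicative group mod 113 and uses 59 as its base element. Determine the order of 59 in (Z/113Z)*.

112

ord(59) | φ(113) = 113 − 1 = 112 = 2^4 · 7.
Divisors of 112: 1, 2, 4, 7, 8, 14, 16, 28, 56, 112.
Evaluate successive powers at the divisors of 112:
59^1 ≡ 59 (mod 113)
59^2 ≡ 91 (mod 113)
59^4 ≡ 32 (mod 113)
59^7 ≡ 48 (mod 113)
59^8 ≡ 7 (mod 113)
59^14 ≡ 44 (mod 113)
59^16 ≡ 49 (mod 113)
59^28 ≡ 15 (mod 113)
59^56 ≡ 112 (mod 113)
59^112 ≡ 1 (mod 113) ✓
So ord_113(59) = 112.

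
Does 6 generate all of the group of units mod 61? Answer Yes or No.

Yes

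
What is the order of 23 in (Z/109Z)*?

36

The order of 23 must divide φ(109) = 109 − 1 = 108 = 2^2 · 3^3.
Divisors of 108: 1, 2, 3, 4, 6, 9, 12, 18, 27, 36, 54, 108.
Test each divisor d:
23^1 ≡ 23 (mod 109)
23^2 ≡ 93 (mod 109)
23^3 ≡ 68 (mod 109)
23^4 ≡ 38 (mod 109)
23^6 ≡ 46 (mod 109)
23^9 ≡ 76 (mod 109)
23^12 ≡ 45 (mod 109)
23^18 ≡ 108 (mod 109)
23^27 ≡ 33 (mod 109)
23^36 ≡ 1 (mod 109) ✓
So ord_109(23) = 36.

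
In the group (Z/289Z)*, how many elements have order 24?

φ(289) = φ(17^2) = 17·(17−1) = 272 = 2^4 · 17.
(Z/289Z)^× is cyclic (|G| = 272); a cyclic group of order m has exactly φ(d) elements of each order d | m, and none otherwise.
Since 24 ∤ 272, the count is 0.

0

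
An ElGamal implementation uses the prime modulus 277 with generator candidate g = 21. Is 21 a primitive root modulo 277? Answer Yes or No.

φ(277) = 277 − 1 = 276 = 2^2 · 3 · 23.
21 is a primitive root mod 277 iff 21^(φ(277)/q) ≢ 1 for every prime q | φ(277), i.e. q ∈ {2, 3, 23}.
21^138 ≡ 1 (mod 277)  [q = 2: ≡ 1 ✗]
21^92 ≡ 1 (mod 277)  [q = 3: ≡ 1 ✗]
21^12 ≡ 16 (mod 277)  [q = 23: ≢ 1 ✓]
21^138 ≡ 1 shows ord(21) | 138, strictly less than φ(277); not a primitive root.

No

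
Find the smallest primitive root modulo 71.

7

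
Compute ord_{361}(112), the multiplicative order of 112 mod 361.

171

Since 112 ∈ (Z/361Z)^×, its order divides φ(361) = φ(19^2) = 19·(19−1) = 342 = 2 · 3^2 · 19.
Divisors of 342: 1, 2, 3, 6, 9, 18, 19, 38, 57, 114, 171, 342.
Compute 112^d (mod 361) for the divisors d until we hit 1:
112^1 ≡ 112 (mod 361)
112^2 ≡ 270 (mod 361)
112^3 ≡ 277 (mod 361)
112^6 ≡ 197 (mod 361)
112^9 ≡ 58 (mod 361)
112^18 ≡ 115 (mod 361)
112^19 ≡ 245 (mod 361)
112^38 ≡ 99 (mod 361)
112^57 ≡ 68 (mod 361)
112^114 ≡ 292 (mod 361)
112^171 ≡ 1 (mod 361) ✓
So ord_361(112) = 171.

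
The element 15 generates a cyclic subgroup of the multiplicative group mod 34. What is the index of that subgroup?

2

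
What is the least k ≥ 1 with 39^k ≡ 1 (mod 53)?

By Lagrange's theorem, ord_53(39) divides φ(53) = 53 − 1 = 52 = 2^2 · 13.
Divisors of 52: 1, 2, 4, 13, 26, 52.
Compute 39^d (mod 53) for the divisors d until we hit 1:
39^1 ≡ 39 (mod 53)
39^2 ≡ 37 (mod 53)
39^4 ≡ 44 (mod 53)
39^13 ≡ 30 (mod 53)
39^26 ≡ 52 (mod 53)
39^52 ≡ 1 (mod 53) ✓
Hence ord(39) = 52.

52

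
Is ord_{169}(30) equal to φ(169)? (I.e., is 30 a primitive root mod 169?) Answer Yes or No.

No

φ(169) = φ(13^2) = 13·(13−1) = 156 = 2^2 · 3 · 13.
It suffices to check that the order of 30 is not a proper divisor of 156: compute 30^(156/q) for q ∈ {2, 3, 13}.
30^78 ≡ 1 (mod 169)  [q = 2: ≡ 1 ✗]
30^52 ≡ 22 (mod 169)  [q = 3: ≢ 1 ✓]
30^12 ≡ 157 (mod 169)  [q = 13: ≢ 1 ✓]
30^78 ≡ 1 shows ord(30) | 78, strictly less than φ(169); not a primitive root.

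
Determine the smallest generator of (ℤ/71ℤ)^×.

7

φ(71) = 71 − 1 = 70 = 2 · 5 · 7.
g is a primitive root iff g^(70/q) ≢ 1 (mod 71) for each prime q ∈ {2, 5, 7}.
g = 2: 2^35 ≡ 1 — hits 1, so not a primitive root.
g = 3: 3^35 ≡ 1 — hits 1, so not a primitive root.
g = 4: 4^35 ≡ 1 — hits 1, so not a primitive root.
g = 5: 5^35 ≡ 1 — hits 1, so not a primitive root.
g = 6: 6^35 ≡ 1 — hits 1, so not a primitive root.
g = 7: 7^35 ≡ 70; 7^14 ≡ 54; 7^10 ≡ 45 — none is 1, so 7 is a primitive root.
Hence the least primitive root of 71 is 7.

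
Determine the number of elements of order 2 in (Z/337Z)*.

1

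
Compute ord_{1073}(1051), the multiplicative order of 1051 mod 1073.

Since 1051 ∈ (Z/1073Z)^×, its order divides φ(1073) = φ(29·37) = (29−1)·(37−1) = 28·36 = 1008 = 2^4 · 3^2 · 7.
Divisors of 1008: 1, 2, 3, 4, 6, 7, 8, 9, 12, 14, 16, 18, 21, 24, 28, 36, 42, 48, 56, 63, 72, 84, 112, 126, 144, 168, 252, 336, 504, 1008.
Check 1051^d mod 1073 for each divisor in increasing order:
1051^1 ≡ 1051
1051^2 ≡ 484
1051^3 ≡ 82
1051^4 ≡ 342
1051^6 ≡ 286
1051^7 ≡ 146
1051^8 ≡ 7
1051^9 ≡ 919
1051^12 ≡ 248
1051^14 ≡ 929
1051^16 ≡ 49
1051^18 ≡ 110
1051^21 ≡ 436
1051^24 ≡ 343
1051^28 ≡ 349
1051^36 ≡ 297
1051^42 ≡ 175
1051^48 ≡ 692
1051^56 ≡ 552
1051^63 ≡ 117
1051^72 ≡ 223
1051^84 ≡ 581
1051^112 ≡ 1045
1051^126 ≡ 813
1051^144 ≡ 371
1051^168 ≡ 639
1051^252 ≡ 1
Therefore the multiplicative order of 1051 modulo 1073 is 252.

252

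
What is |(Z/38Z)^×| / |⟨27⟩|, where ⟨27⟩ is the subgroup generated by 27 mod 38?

3

ord(27) | φ(38) = φ(2)·φ(19) = 1·18 = 18 = 2 · 3^2.
Divisors of 18: 1, 2, 3, 6, 9, 18.
Test each divisor d:
27^1 ≡ 27 (mod 38)
27^2 ≡ 7 (mod 38)
27^3 ≡ 37 (mod 38)
27^6 ≡ 1 (mod 38) ✓
So ord_38(27) = 6, hence |⟨27⟩| = 6.
Index = |(Z/38Z)^×| / |⟨27⟩| = 18 / 6 = 3.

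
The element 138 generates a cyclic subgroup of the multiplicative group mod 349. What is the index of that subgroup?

1

ord(138) | φ(349) = 349 − 1 = 348 = 2^2 · 3 · 29.
Divisors of 348: 1, 2, 3, 4, 6, 12, 29, 58, 87, 116, 174, 348.
Check 138^d mod 349 for each divisor in increasing order:
138^1 ≡ 138
138^2 ≡ 198
138^3 ≡ 102
138^4 ≡ 116
138^6 ≡ 283
138^12 ≡ 168
138^29 ≡ 325
138^58 ≡ 227
138^87 ≡ 136
138^116 ≡ 226
138^174 ≡ 348
138^348 ≡ 1
The order of 138 is 348, so the subgroup it generates has 348 elements.
Index = |(Z/349Z)^×| / |⟨138⟩| = 348 / 348 = 1.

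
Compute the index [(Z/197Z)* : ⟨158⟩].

By Lagrange's theorem, ord_197(158) divides φ(197) = 197 − 1 = 196 = 2^2 · 7^2.
Divisors of 196: 1, 2, 4, 7, 14, 28, 49, 98, 196.
Compute 158^d (mod 197) for the divisors d until we hit 1:
158^1 ≡ 158 (mod 197)
158^2 ≡ 142 (mod 197)
158^4 ≡ 70 (mod 197)
158^7 ≡ 36 (mod 197)
158^14 ≡ 114 (mod 197)
158^28 ≡ 191 (mod 197)
158^49 ≡ 1 (mod 197) ✓
So ord_197(158) = 49, hence |⟨158⟩| = 49.
Index = |(Z/197Z)^×| / |⟨158⟩| = 196 / 49 = 4.

4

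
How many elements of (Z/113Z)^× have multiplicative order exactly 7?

φ(113) = 113 − 1 = 112 = 2^4 · 7.
Since (Z/113Z)^× is cyclic of order 112, the number of elements of order d is φ(d) when d | 112 and 0 otherwise.
7 | 112, and φ(7) = 7 − 1 = 6.

6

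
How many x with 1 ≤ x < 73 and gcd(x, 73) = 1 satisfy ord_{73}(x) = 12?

4

φ(73) = 73 − 1 = 72 = 2^3 · 3^2.
In a cyclic group of order 72, there are φ(d) elements of order d for each divisor d of 72, and zero for non-divisors.
12 = 2^2 · 3 divides 72, and φ(12) = 4.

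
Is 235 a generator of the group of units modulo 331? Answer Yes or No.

No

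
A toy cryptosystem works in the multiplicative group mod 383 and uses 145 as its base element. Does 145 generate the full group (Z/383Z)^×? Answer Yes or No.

Yes

φ(383) = 383 − 1 = 382 = 2 · 191.
It suffices to check that the order of 145 is not a proper divisor of 382: compute 145^(382/q) for q ∈ {2, 191}.
145^191 ≡ 382 (mod 383)  [q = 2: ≢ 1 ✓]
145^2 ≡ 343 (mod 383)  [q = 191: ≢ 1 ✓]
None equal 1, so ord_383(145) = 382: 145 is a primitive root.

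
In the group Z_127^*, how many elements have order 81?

0

φ(127) = 127 − 1 = 126 = 2 · 3^2 · 7.
Since (Z/127Z)^× is cyclic of order 126, the number of elements of order d is φ(d) when d | 126 and 0 otherwise.
Here 126 is not a multiple of 81, so there are no elements of order 81.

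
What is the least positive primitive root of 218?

11

φ(218) = φ(2)·φ(109) = 1·108 = 108 = 2^2 · 3^3.
Test candidates g = 2, 3, … against the prime factors q ∈ {2, 3} of φ(218): g is a generator iff g^(108/q) ≢ 1 for every such q.
g = 2: gcd(2, 218) = 2 > 1, not a unit — skip.
g = 3: 3^54 ≡ 1 — hits 1, so not a primitive root.
g = 4: gcd(4, 218) = 2 > 1, not a unit — skip.
g = 5: 5^54 ≡ 1 — hits 1, so not a primitive root.
g = 6: gcd(6, 218) = 2 > 1, not a unit — skip.
g = 7: 7^54 ≡ 1 — hits 1, so not a primitive root.
g = 8: gcd(8, 218) = 2 > 1, not a unit — skip.
g = 9: 9^54 ≡ 1 — hits 1, so not a primitive root.
g = 10: gcd(10, 218) = 2 > 1, not a unit — skip.
g = 11: 11^54 ≡ 217; 11^36 ≡ 45 — none is 1, so 11 is a primitive root.
So 11 is the smallest generator of (Z/218Z)^×.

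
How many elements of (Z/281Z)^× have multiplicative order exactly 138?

φ(281) = 281 − 1 = 280 = 2^3 · 5 · 7.
Since (Z/281Z)^× is cyclic of order 280, the number of elements of order d is φ(d) when d | 280 and 0 otherwise.
138 does not divide 280, so no element of (Z/281Z)^× has order 138.

0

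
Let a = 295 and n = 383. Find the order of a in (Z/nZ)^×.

ord(295) | φ(383) = 383 − 1 = 382 = 2 · 191.
Divisors of 382: 1, 2, 191, 382.
Evaluate successive powers at the divisors of 382:
295^1 ≡ 295 (mod 383)
295^2 ≡ 84 (mod 383)
295^191 ≡ 1 (mod 383) ✓
Therefore the multiplicative order of 295 modulo 383 is 191.

191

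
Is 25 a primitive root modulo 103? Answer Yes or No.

No

φ(103) = 103 − 1 = 102 = 2 · 3 · 17.
It suffices to check that the order of 25 is not a proper divisor of 102: compute 25^(102/q) for q ∈ {2, 3, 17}.
25^51 ≡ 1 (mod 103)  [q = 2: ≡ 1 ✗]
25^34 ≡ 46 (mod 103)  [q = 3: ≢ 1 ✓]
25^6 ≡ 34 (mod 103)  [q = 17: ≢ 1 ✓]
25^51 ≡ 1 shows ord(25) | 51, strictly less than φ(103); not a primitive root.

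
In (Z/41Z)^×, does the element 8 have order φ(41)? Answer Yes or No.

φ(41) = 41 − 1 = 40 = 2^3 · 5.
It suffices to check that the order of 8 is not a proper divisor of 40: compute 8^(40/q) for q ∈ {2, 5}.
8^20 ≡ 1 (mod 41)  [q = 2: ≡ 1 ✗]
8^8 ≡ 16 (mod 41)  [q = 5: ≢ 1 ✓]
The check at q = 2 fails, so 8 generates a proper subgroup.

No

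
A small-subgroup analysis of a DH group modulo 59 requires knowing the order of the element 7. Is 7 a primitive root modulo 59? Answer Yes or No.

φ(59) = 59 − 1 = 58 = 2 · 29.
Test 7^(58/q) mod 59 for each prime factor q of 58:
7^29 ≡ 1 (mod 59)  [q = 2: ≡ 1 ✗]
7^2 ≡ 49 (mod 59)  [q = 29: ≢ 1 ✓]
The check at q = 2 fails, so 7 generates a proper subgroup.

No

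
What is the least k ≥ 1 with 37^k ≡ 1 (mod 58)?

ord(37) | φ(58) = φ(2)·φ(29) = 1·28 = 28 = 2^2 · 7.
Divisors of 28: 1, 2, 4, 7, 14, 28.
Check 37^d mod 58 for each divisor in increasing order:
37^1 ≡ 37
37^2 ≡ 35
37^4 ≡ 7
37^7 ≡ 17
37^14 ≡ 57
37^28 ≡ 1
Hence ord(37) = 28.

28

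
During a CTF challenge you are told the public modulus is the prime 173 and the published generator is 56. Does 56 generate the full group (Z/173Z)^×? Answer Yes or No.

No

φ(173) = 173 − 1 = 172 = 2^2 · 43.
Test 56^(172/q) mod 173 for each prime factor q of 172:
56^86 ≡ 1 (mod 173)  [q = 2: ≡ 1 ✗]
56^4 ≡ 138 (mod 173)  [q = 43: ≢ 1 ✓]
Since 56^86 ≡ 1, the order of 56 divides 86 < 172, so 56 is not a primitive root.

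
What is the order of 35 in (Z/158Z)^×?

78

ord(35) | φ(158) = φ(2)·φ(79) = 1·78 = 78 = 2 · 3 · 13.
Divisors of 78: 1, 2, 3, 6, 13, 26, 39, 78.
Compute 35^d (mod 158) for the divisors d until we hit 1:
35^1 ≡ 35
35^2 ≡ 119
35^3 ≡ 57
35^6 ≡ 89
35^13 ≡ 103
35^26 ≡ 23
35^39 ≡ 157
35^78 ≡ 1
So ord_158(35) = 78.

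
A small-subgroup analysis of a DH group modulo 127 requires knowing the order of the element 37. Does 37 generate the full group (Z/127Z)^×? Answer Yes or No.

No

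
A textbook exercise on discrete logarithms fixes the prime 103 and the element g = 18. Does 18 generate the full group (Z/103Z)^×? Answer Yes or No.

No

φ(103) = 103 − 1 = 102 = 2 · 3 · 17.
Test 18^(102/q) mod 103 for each prime factor q of 102:
18^51 ≡ 1 (mod 103)  [q = 2: ≡ 1 ✗]
18^34 ≡ 46 (mod 103)  [q = 3: ≢ 1 ✓]
18^6 ≡ 79 (mod 103)  [q = 17: ≢ 1 ✓]
Since 18^51 ≡ 1, the order of 18 divides 51 < 102, so 18 is not a primitive root.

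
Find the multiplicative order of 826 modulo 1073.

ord(826) | φ(1073) = φ(29·37) = (29−1)·(37−1) = 28·36 = 1008 = 2^4 · 3^2 · 7.
Divisors of 1008: 1, 2, 3, 4, 6, 7, 8, 9, 12, 14, 16, 18, 21, 24, 28, 36, 42, 48, 56, 63, 72, 84, 112, 126, 144, 168, 252, 336, 504, 1008.
Check 826^d mod 1073 for each divisor in increasing order:
826^1 ≡ 826 (mod 1073)
826^2 ≡ 921 (mod 1073)
826^3 ≡ 1062 (mod 1073)
826^4 ≡ 571 (mod 1073)
826^6 ≡ 121 (mod 1073)
826^7 ≡ 157 (mod 1073)
826^8 ≡ 922 (mod 1073)
826^9 ≡ 815 (mod 1073)
826^12 ≡ 692 (mod 1073)
826^14 ≡ 1043 (mod 1073)
826^16 ≡ 268 (mod 1073)
826^18 ≡ 38 (mod 1073)
826^21 ≡ 655 (mod 1073)
826^24 ≡ 306 (mod 1073)
826^28 ≡ 900 (mod 1073)
826^36 ≡ 371 (mod 1073)
826^42 ≡ 898 (mod 1073)
826^48 ≡ 285 (mod 1073)
826^56 ≡ 958 (mod 1073)
826^63 ≡ 186 (mod 1073)
826^72 ≡ 297 (mod 1073)
826^84 ≡ 581 (mod 1073)
826^112 ≡ 349 (mod 1073)
826^126 ≡ 260 (mod 1073)
826^144 ≡ 223 (mod 1073)
826^168 ≡ 639 (mod 1073)
826^252 ≡ 1 (mod 1073) ✓
So ord_1073(826) = 252.

252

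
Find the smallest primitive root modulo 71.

7

φ(71) = 71 − 1 = 70 = 2 · 5 · 7.
g is a primitive root iff g^(70/q) ≢ 1 (mod 71) for each prime q ∈ {2, 5, 7}.
g = 2: 2^35 ≡ 1 — hits 1, so not a primitive root.
g = 3: 3^35 ≡ 1 — hits 1, so not a primitive root.
g = 4: 4^35 ≡ 1 — hits 1, so not a primitive root.
g = 5: 5^35 ≡ 1 — hits 1, so not a primitive root.
g = 6: 6^35 ≡ 1 — hits 1, so not a primitive root.
g = 7: 7^35 ≡ 70; 7^14 ≡ 54; 7^10 ≡ 45 — none is 1, so 7 is a primitive root.
So 7 is the smallest generator of (Z/71Z)^×.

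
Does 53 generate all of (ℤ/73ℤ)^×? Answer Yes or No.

Yes

φ(73) = 73 − 1 = 72 = 2^3 · 3^2.
It suffices to check that the order of 53 is not a proper divisor of 72: compute 53^(72/q) for q ∈ {2, 3}.
53^36 ≡ 72 (mod 73)  [q = 2: ≢ 1 ✓]
53^24 ≡ 64 (mod 73)  [q = 3: ≢ 1 ✓]
All checks pass, so 53 has order 72 and is a primitive root modulo 73.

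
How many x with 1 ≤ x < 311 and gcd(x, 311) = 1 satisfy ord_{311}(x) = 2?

1

φ(311) = 311 − 1 = 310 = 2 · 5 · 31.
(Z/311Z)^× is cyclic (|G| = 310); a cyclic group of order m has exactly φ(d) elements of each order d | m, and none otherwise.
2 | 310, and φ(2) = 2 − 1 = 1.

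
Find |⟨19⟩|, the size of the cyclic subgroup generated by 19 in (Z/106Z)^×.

52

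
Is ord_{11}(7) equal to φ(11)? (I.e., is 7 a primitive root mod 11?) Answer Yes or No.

φ(11) = 11 − 1 = 10 = 2 · 5.
Test 7^(10/q) mod 11 for each prime factor q of 10:
7^5 ≡ 10 (mod 11)  [q = 2: ≢ 1 ✓]
7^2 ≡ 5 (mod 11)  [q = 5: ≢ 1 ✓]
Every test exponent gives a nontrivial residue, hence 7 generates the full group.

Yes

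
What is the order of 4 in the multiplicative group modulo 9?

3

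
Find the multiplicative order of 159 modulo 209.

15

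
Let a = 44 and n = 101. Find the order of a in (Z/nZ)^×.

By Lagrange's theorem, ord_101(44) divides φ(101) = 101 − 1 = 100 = 2^2 · 5^2.
Divisors of 100: 1, 2, 4, 5, 10, 20, 25, 50, 100.
Evaluate successive powers at the divisors of 100:
44^1 ≡ 44 (mod 101)
44^2 ≡ 17 (mod 101)
44^4 ≡ 87 (mod 101)
44^5 ≡ 91 (mod 101)
44^10 ≡ 100 (mod 101)
44^20 ≡ 1 (mod 101) ✓
Therefore the multiplicative order of 44 modulo 101 is 20.

20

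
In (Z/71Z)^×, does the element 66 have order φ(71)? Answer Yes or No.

φ(71) = 71 − 1 = 70 = 2 · 5 · 7.
It suffices to check that the order of 66 is not a proper divisor of 70: compute 66^(70/q) for q ∈ {2, 5, 7}.
66^35 ≡ 70 (mod 71)  [q = 2: ≢ 1 ✓]
66^14 ≡ 57 (mod 71)  [q = 5: ≢ 1 ✓]
66^10 ≡ 1 (mod 71)  [q = 7: ≡ 1 ✗]
Since 66^10 ≡ 1, the order of 66 divides 10 < 70, so 66 is not a primitive root.

No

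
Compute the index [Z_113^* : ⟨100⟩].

Since 100 ∈ (Z/113Z)^×, its order divides φ(113) = 113 − 1 = 112 = 2^4 · 7.
Divisors of 112: 1, 2, 4, 7, 8, 14, 16, 28, 56, 112.
Compute 100^d (mod 113) for the divisors d until we hit 1:
100^1 ≡ 100 (mod 113)
100^2 ≡ 56 (mod 113)
100^4 ≡ 85 (mod 113)
100^7 ≡ 44 (mod 113)
100^8 ≡ 106 (mod 113)
100^14 ≡ 15 (mod 113)
100^16 ≡ 49 (mod 113)
100^28 ≡ 112 (mod 113)
100^56 ≡ 1 (mod 113) ✓
The order of 100 is 56, so the subgroup it generates has 56 elements.
The index is φ(113) / ord(100) = 112 / 56 = 2.

2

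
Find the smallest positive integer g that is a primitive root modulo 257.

3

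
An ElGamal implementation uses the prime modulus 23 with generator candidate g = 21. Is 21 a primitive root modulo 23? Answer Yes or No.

Yes

φ(23) = 23 − 1 = 22 = 2 · 11.
It suffices to check that the order of 21 is not a proper divisor of 22: compute 21^(22/q) for q ∈ {2, 11}.
21^11 ≡ 22 (mod 23)  [q = 2: ≢ 1 ✓]
21^2 ≡ 4 (mod 23)  [q = 11: ≢ 1 ✓]
All checks pass, so 21 has order 22 and is a primitive root modulo 23.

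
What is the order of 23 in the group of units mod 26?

ord(23) | φ(26) = φ(2)·φ(13) = 1·12 = 12 = 2^2 · 3.
Divisors of 12: 1, 2, 3, 4, 6, 12.
Check 23^d mod 26 for each divisor in increasing order:
23^1 ≡ 23
23^2 ≡ 9
23^3 ≡ 25
23^4 ≡ 3
23^6 ≡ 1
So ord_26(23) = 6.

6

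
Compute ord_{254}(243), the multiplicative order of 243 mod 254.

Since 243 ∈ (Z/254Z)^×, its order divides φ(254) = φ(2)·φ(127) = 1·126 = 126 = 2 · 3^2 · 7.
Divisors of 126: 1, 2, 3, 6, 7, 9, 14, 18, 21, 42, 63, 126.
Test each divisor d:
243^1 ≡ 243 (mod 254)
243^2 ≡ 121 (mod 254)
243^3 ≡ 193 (mod 254)
243^6 ≡ 165 (mod 254)
243^7 ≡ 217 (mod 254)
243^9 ≡ 95 (mod 254)
243^14 ≡ 99 (mod 254)
243^18 ≡ 135 (mod 254)
243^21 ≡ 147 (mod 254)
243^42 ≡ 19 (mod 254)
243^63 ≡ 253 (mod 254)
243^126 ≡ 1 (mod 254) ✓
The smallest such exponent is 126, so the order of 243 is 126.

126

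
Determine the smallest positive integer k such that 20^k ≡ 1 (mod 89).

44

Since 20 ∈ (Z/89Z)^×, its order divides φ(89) = 89 − 1 = 88 = 2^3 · 11.
Divisors of 88: 1, 2, 4, 8, 11, 22, 44, 88.
Compute 20^d (mod 89) for the divisors d until we hit 1:
20^1 ≡ 20 (mod 89)
20^2 ≡ 44 (mod 89)
20^4 ≡ 67 (mod 89)
20^8 ≡ 39 (mod 89)
20^11 ≡ 55 (mod 89)
20^22 ≡ 88 (mod 89)
20^44 ≡ 1 (mod 89) ✓
Therefore the multiplicative order of 20 modulo 89 is 44.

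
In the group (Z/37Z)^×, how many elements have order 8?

0

φ(37) = 37 − 1 = 36 = 2^2 · 3^2.
In a cyclic group of order 36, there are φ(d) elements of order d for each divisor d of 36, and zero for non-divisors.
8 does not divide 36, so no element of (Z/37Z)^× has order 8.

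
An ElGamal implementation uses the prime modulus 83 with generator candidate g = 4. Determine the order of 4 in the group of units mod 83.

41

Since 4 ∈ (Z/83Z)^×, its order divides φ(83) = 83 − 1 = 82 = 2 · 41.
Divisors of 82: 1, 2, 41, 82.
Check 4^d mod 83 for each divisor in increasing order:
4^1 ≡ 4 (mod 83)
4^2 ≡ 16 (mod 83)
4^41 ≡ 1 (mod 83) ✓
The smallest such exponent is 41, so the order of 4 is 41.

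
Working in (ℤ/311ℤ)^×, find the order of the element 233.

310

ord(233) | φ(311) = 311 − 1 = 310 = 2 · 5 · 31.
Divisors of 310: 1, 2, 5, 10, 31, 62, 155, 310.
Test each divisor d:
233^1 ≡ 233 (mod 311)
233^2 ≡ 175 (mod 311)
233^5 ≡ 41 (mod 311)
233^10 ≡ 126 (mod 311)
233^31 ≡ 305 (mod 311)
233^62 ≡ 36 (mod 311)
233^155 ≡ 310 (mod 311)
233^310 ≡ 1 (mod 311) ✓
Hence ord(233) = 310.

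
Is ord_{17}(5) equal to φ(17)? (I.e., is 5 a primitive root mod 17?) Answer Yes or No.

φ(17) = 17 − 1 = 16 = 2^4.
An element g generates (Z/17Z)^× iff g^(16/q) ≢ 1 (mod 17) for each prime q ∈ {2}.
5^8 ≡ 16 (mod 17)  [q = 2: ≢ 1 ✓]
None equal 1, so ord_17(5) = 16: 5 is a primitive root.

Yes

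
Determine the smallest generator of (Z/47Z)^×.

φ(47) = 47 − 1 = 46 = 2 · 23.
g is a primitive root iff g^(46/q) ≢ 1 (mod 47) for each prime q ∈ {2, 23}.
g = 2: 2^23 ≡ 1 — hits 1, so not a primitive root.
g = 3: 3^23 ≡ 1 — hits 1, so not a primitive root.
g = 4: 4^23 ≡ 1 — hits 1, so not a primitive root.
g = 5: 5^23 ≡ 46; 5^2 ≡ 25 — none is 1, so 5 is a primitive root.
The smallest primitive root modulo 47 is 5.

5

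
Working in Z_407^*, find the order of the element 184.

10

The order of 184 must divide φ(407) = φ(11·37) = (11−1)·(37−1) = 10·36 = 360 = 2^3 · 3^2 · 5.
Divisors of 360: 1, 2, 3, 4, 5, 6, 8, 9, 10, 12, 15, 18, 20, 24, 30, 36, 40, 45, 60, 72, 90, 120, 180, 360.
Compute 184^d (mod 407) for the divisors d until we hit 1:
184^1 ≡ 184 (mod 407)
184^2 ≡ 75 (mod 407)
184^3 ≡ 369 (mod 407)
184^4 ≡ 334 (mod 407)
184^5 ≡ 406 (mod 407)
184^6 ≡ 223 (mod 407)
184^8 ≡ 38 (mod 407)
184^9 ≡ 73 (mod 407)
184^10 ≡ 1 (mod 407) ✓
Hence ord(184) = 10.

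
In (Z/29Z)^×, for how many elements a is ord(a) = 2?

φ(29) = 29 − 1 = 28 = 2^2 · 7.
In a cyclic group of order 28, there are φ(d) elements of order d for each divisor d of 28, and zero for non-divisors.
2 | 28, and φ(2) = 2 − 1 = 1.

1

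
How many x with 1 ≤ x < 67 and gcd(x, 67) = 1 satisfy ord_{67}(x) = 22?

10

φ(67) = 67 − 1 = 66 = 2 · 3 · 11.
In a cyclic group of order 66, there are φ(d) elements of order d for each divisor d of 66, and zero for non-divisors.
22 = 2 · 11 divides 66, and φ(22) = 10.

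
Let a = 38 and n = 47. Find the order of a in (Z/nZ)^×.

ord(38) | φ(47) = 47 − 1 = 46 = 2 · 23.
Divisors of 46: 1, 2, 23, 46.
Test each divisor d:
38^1 ≡ 38
38^2 ≡ 34
38^23 ≡ 46
38^46 ≡ 1
So ord_47(38) = 46.

46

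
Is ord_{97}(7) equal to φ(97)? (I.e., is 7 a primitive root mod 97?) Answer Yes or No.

Yes

φ(97) = 97 − 1 = 96 = 2^5 · 3.
It suffices to check that the order of 7 is not a proper divisor of 96: compute 7^(96/q) for q ∈ {2, 3}.
7^48 ≡ 96 (mod 97)  [q = 2: ≢ 1 ✓]
7^32 ≡ 35 (mod 97)  [q = 3: ≢ 1 ✓]
Every test exponent gives a nontrivial residue, hence 7 generates the full group.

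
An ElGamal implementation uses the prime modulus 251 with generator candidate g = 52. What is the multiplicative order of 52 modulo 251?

125

By Lagrange's theorem, ord_251(52) divides φ(251) = 251 − 1 = 250 = 2 · 5^3.
Divisors of 250: 1, 2, 5, 10, 25, 50, 125, 250.
Test each divisor d:
52^1 ≡ 52
52^2 ≡ 194
52^5 ≡ 25
52^10 ≡ 123
52^25 ≡ 219
52^50 ≡ 20
52^125 ≡ 1
The smallest such exponent is 125, so the order of 52 is 125.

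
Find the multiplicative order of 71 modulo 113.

ord(71) | φ(113) = 113 − 1 = 112 = 2^4 · 7.
Divisors of 112: 1, 2, 4, 7, 8, 14, 16, 28, 56, 112.
Test each divisor d:
71^1 ≡ 71 (mod 113)
71^2 ≡ 69 (mod 113)
71^4 ≡ 15 (mod 113)
71^7 ≡ 35 (mod 113)
71^8 ≡ 112 (mod 113)
71^14 ≡ 95 (mod 113)
71^16 ≡ 1 (mod 113) ✓
Therefore the multiplicative order of 71 modulo 113 is 16.

16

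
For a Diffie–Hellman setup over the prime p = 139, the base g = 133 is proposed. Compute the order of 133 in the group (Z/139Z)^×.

46

The order of 133 must divide φ(139) = 139 − 1 = 138 = 2 · 3 · 23.
Divisors of 138: 1, 2, 3, 6, 23, 46, 69, 138.
Test each divisor d:
133^1 ≡ 133 (mod 139)
133^2 ≡ 36 (mod 139)
133^3 ≡ 62 (mod 139)
133^6 ≡ 91 (mod 139)
133^23 ≡ 138 (mod 139)
133^46 ≡ 1 (mod 139) ✓
Hence ord(133) = 46.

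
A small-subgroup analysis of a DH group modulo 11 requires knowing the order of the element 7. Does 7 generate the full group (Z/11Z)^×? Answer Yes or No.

φ(11) = 11 − 1 = 10 = 2 · 5.
Test 7^(10/q) mod 11 for each prime factor q of 10:
7^5 ≡ 10 (mod 11)  [q = 2: ≢ 1 ✓]
7^2 ≡ 5 (mod 11)  [q = 5: ≢ 1 ✓]
Every test exponent gives a nontrivial residue, hence 7 generates the full group.

Yes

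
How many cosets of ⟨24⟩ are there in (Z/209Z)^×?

2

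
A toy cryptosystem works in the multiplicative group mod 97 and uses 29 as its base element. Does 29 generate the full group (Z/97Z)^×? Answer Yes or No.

Yes

φ(97) = 97 − 1 = 96 = 2^5 · 3.
29 is a primitive root mod 97 iff 29^(φ(97)/q) ≢ 1 for every prime q | φ(97), i.e. q ∈ {2, 3}.
29^48 ≡ 96 (mod 97)  [q = 2: ≢ 1 ✓]
29^32 ≡ 35 (mod 97)  [q = 3: ≢ 1 ✓]
None equal 1, so ord_97(29) = 96: 29 is a primitive root.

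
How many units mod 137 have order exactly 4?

2

φ(137) = 137 − 1 = 136 = 2^3 · 17.
Since (Z/137Z)^× is cyclic of order 136, the number of elements of order d is φ(d) when d | 136 and 0 otherwise.
4 = 2^2 divides 136, and φ(4) = 2.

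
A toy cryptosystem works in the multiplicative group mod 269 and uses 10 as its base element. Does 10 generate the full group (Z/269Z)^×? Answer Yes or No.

Yes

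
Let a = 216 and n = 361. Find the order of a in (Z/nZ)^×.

57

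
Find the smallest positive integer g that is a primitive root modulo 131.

2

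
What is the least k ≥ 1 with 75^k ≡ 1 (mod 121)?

55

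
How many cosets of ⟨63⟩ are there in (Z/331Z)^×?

1

By Lagrange's theorem, ord_331(63) divides φ(331) = 331 − 1 = 330 = 2 · 3 · 5 · 11.
Divisors of 330: 1, 2, 3, 5, 6, 10, 11, 15, 22, 30, 33, 55, 66, 110, 165, 330.
Evaluate successive powers at the divisors of 330:
63^1 ≡ 63 (mod 331)
63^2 ≡ 328 (mod 331)
63^3 ≡ 142 (mod 331)
63^5 ≡ 236 (mod 331)
63^6 ≡ 304 (mod 331)
63^10 ≡ 88 (mod 331)
63^11 ≡ 248 (mod 331)
63^15 ≡ 246 (mod 331)
63^22 ≡ 269 (mod 331)
63^30 ≡ 274 (mod 331)
63^33 ≡ 181 (mod 331)
63^55 ≡ 32 (mod 331)
63^66 ≡ 323 (mod 331)
63^110 ≡ 31 (mod 331)
63^165 ≡ 330 (mod 331)
63^330 ≡ 1 (mod 331) ✓
So ord_331(63) = 330, hence |⟨63⟩| = 330.
[(Z/331Z)^× : ⟨63⟩] = 330/330 = 1.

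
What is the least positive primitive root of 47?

5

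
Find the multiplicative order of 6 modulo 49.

14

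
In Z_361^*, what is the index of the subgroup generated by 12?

3

Since 12 ∈ (Z/361Z)^×, its order divides φ(361) = φ(19^2) = 19·(19−1) = 342 = 2 · 3^2 · 19.
Divisors of 342: 1, 2, 3, 6, 9, 18, 19, 38, 57, 114, 171, 342.
Evaluate successive powers at the divisors of 342:
12^1 ≡ 12 (mod 361)
12^2 ≡ 144 (mod 361)
12^3 ≡ 284 (mod 361)
12^6 ≡ 153 (mod 361)
12^9 ≡ 132 (mod 361)
12^18 ≡ 96 (mod 361)
12^19 ≡ 69 (mod 361)
12^38 ≡ 68 (mod 361)
12^57 ≡ 360 (mod 361)
12^114 ≡ 1 (mod 361) ✓
Thus |⟨12⟩| = ord(12) = 114.
The index is φ(361) / ord(12) = 342 / 114 = 3.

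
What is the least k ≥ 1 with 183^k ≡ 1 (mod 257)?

256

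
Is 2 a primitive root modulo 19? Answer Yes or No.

Yes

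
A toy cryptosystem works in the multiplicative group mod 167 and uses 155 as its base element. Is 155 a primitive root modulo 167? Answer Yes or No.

Yes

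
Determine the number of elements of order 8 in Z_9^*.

φ(9) = φ(3^2) = 3·(3−1) = 6 = 2 · 3.
(Z/9Z)^× is cyclic (|G| = 6); a cyclic group of order m has exactly φ(d) elements of each order d | m, and none otherwise.
8 does not divide 6, so no element of (Z/9Z)^× has order 8.

0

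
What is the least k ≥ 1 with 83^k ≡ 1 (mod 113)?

14

Since 83 ∈ (Z/113Z)^×, its order divides φ(113) = 113 − 1 = 112 = 2^4 · 7.
Divisors of 112: 1, 2, 4, 7, 8, 14, 16, 28, 56, 112.
Check 83^d mod 113 for each divisor in increasing order:
83^1 ≡ 83
83^2 ≡ 109
83^4 ≡ 16
83^7 ≡ 112
83^8 ≡ 30
83^14 ≡ 1
So ord_113(83) = 14.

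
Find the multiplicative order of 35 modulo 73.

36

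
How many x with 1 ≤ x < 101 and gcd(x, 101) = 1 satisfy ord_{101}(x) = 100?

φ(101) = 101 − 1 = 100 = 2^2 · 5^2.
Since (Z/101Z)^× is cyclic of order 100, the number of elements of order d is φ(d) when d | 100 and 0 otherwise.
100 = 2^2 · 5^2 divides 100, and φ(100) = 40.

40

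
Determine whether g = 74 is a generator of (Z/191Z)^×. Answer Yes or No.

φ(191) = 191 − 1 = 190 = 2 · 5 · 19.
It suffices to check that the order of 74 is not a proper divisor of 190: compute 74^(190/q) for q ∈ {2, 5, 19}.
74^95 ≡ 190 (mod 191)  [q = 2: ≢ 1 ✓]
74^38 ≡ 49 (mod 191)  [q = 5: ≢ 1 ✓]
74^10 ≡ 30 (mod 191)  [q = 19: ≢ 1 ✓]
None equal 1, so ord_191(74) = 190: 74 is a primitive root.

Yes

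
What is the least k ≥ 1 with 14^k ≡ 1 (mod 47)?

Since 14 ∈ (Z/47Z)^×, its order divides φ(47) = 47 − 1 = 46 = 2 · 23.
Divisors of 46: 1, 2, 23, 46.
Evaluate successive powers at the divisors of 46:
14^1 ≡ 14 (mod 47)
14^2 ≡ 8 (mod 47)
14^23 ≡ 1 (mod 47) ✓
Hence ord(14) = 23.

23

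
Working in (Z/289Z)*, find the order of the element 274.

By Lagrange's theorem, ord_289(274) divides φ(289) = φ(17^2) = 17·(17−1) = 272 = 2^4 · 17.
Divisors of 272: 1, 2, 4, 8, 16, 17, 34, 68, 136, 272.
Check 274^d mod 289 for each divisor in increasing order:
274^1 ≡ 274
274^2 ≡ 225
274^4 ≡ 50
274^8 ≡ 188
274^16 ≡ 86
274^17 ≡ 155
274^34 ≡ 38
274^68 ≡ 288
274^136 ≡ 1
The smallest such exponent is 136, so the order of 274 is 136.

136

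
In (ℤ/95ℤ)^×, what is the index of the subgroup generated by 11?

By Lagrange's theorem, ord_95(11) divides φ(95) = φ(5·19) = (5−1)·(19−1) = 4·18 = 72 = 2^3 · 3^2.
Divisors of 72: 1, 2, 3, 4, 6, 8, 9, 12, 18, 24, 36, 72.
Compute 11^d (mod 95) for the divisors d until we hit 1:
11^1 ≡ 11
11^2 ≡ 26
11^3 ≡ 1
The order of 11 is 3, so the subgroup it generates has 3 elements.
The index is φ(95) / ord(11) = 72 / 3 = 24.

24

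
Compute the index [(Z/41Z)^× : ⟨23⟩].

4

The order of 23 must divide φ(41) = 41 − 1 = 40 = 2^3 · 5.
Divisors of 40: 1, 2, 4, 5, 8, 10, 20, 40.
Compute 23^d (mod 41) for the divisors d until we hit 1:
23^1 ≡ 23
23^2 ≡ 37
23^4 ≡ 16
23^5 ≡ 40
23^8 ≡ 10
23^10 ≡ 1
So ord_41(23) = 10, hence |⟨23⟩| = 10.
[(Z/41Z)^× : ⟨23⟩] = 40/10 = 4.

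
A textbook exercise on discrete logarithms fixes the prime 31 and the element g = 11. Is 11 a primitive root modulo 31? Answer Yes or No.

Yes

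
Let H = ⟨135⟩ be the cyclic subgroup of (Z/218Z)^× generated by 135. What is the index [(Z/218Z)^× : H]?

ord(135) | φ(218) = φ(2)·φ(109) = 1·108 = 108 = 2^2 · 3^3.
Divisors of 108: 1, 2, 3, 4, 6, 9, 12, 18, 27, 36, 54, 108.
Test each divisor d:
135^1 ≡ 135 (mod 218)
135^2 ≡ 131 (mod 218)
135^3 ≡ 27 (mod 218)
135^4 ≡ 157 (mod 218)
135^6 ≡ 75 (mod 218)
135^9 ≡ 63 (mod 218)
135^12 ≡ 175 (mod 218)
135^18 ≡ 45 (mod 218)
135^27 ≡ 1 (mod 218) ✓
So ord_218(135) = 27, hence |⟨135⟩| = 27.
Index = |(Z/218Z)^×| / |⟨135⟩| = 108 / 27 = 4.

4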